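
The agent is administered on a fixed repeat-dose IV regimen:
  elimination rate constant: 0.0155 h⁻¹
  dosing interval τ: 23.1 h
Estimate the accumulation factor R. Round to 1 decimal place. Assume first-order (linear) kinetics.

3.3

e^(−kτ) = e^(−0.01550 × 23.1) = 0.6990
Accumulation ratio R = 1 / (1 − e^(−kτ)) = 1 / (1 − 0.6990) = 3.322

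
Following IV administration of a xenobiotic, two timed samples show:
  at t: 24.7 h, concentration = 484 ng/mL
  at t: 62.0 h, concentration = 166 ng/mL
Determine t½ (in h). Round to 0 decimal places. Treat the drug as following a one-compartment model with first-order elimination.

24 h

k = ln(C₁/C₂) / (t₂ − t₁) = ln(484/166) / (62.0 − 24.7)
  = 1.070 / 37.30 = 0.02869 h⁻¹
t½ = ln2 / k = 0.693147 / 0.02869 = 24.16 h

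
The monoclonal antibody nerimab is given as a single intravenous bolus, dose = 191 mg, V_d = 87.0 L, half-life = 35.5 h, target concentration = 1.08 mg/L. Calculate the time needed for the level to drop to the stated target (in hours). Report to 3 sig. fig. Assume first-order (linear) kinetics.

C₀ = Dose / Vd = 191.0 / 87.0 = 2.195 mg/L
k = ln2 / t½ = 0.693147 / 35.5 = 0.01953 h⁻¹
t = ln(C₀ / C) / k = ln(2.195 / 1.08) / 0.01953
  = ln(2.032) / 0.01953 = 0.7090 / 0.01953 = 36.30 h

36.3 h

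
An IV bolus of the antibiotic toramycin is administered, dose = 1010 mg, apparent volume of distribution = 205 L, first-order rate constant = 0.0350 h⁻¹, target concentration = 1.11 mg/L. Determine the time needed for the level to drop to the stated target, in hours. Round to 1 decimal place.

42.6 h

C₀ = Dose / Vd = 1010 / 205 = 4.927 mg/L
t = ln(C₀ / C) / k = ln(4.927 / 1.11) / 0.03500
  = ln(4.439) / 0.03500 = 1.490 / 0.03500 = 42.57 h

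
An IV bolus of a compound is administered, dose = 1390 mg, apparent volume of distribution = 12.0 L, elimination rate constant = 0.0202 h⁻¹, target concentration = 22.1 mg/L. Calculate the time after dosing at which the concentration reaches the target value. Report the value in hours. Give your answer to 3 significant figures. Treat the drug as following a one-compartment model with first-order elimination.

C₀ = Dose / Vd = 1390 / 12.0 = 115.8 mg/L
t = ln(C₀ / C) / k = ln(115.8 / 22.1) / 0.02020
  = ln(5.240) / 0.02020 = 1.656 / 0.02020 = 81.98 h

82.0 h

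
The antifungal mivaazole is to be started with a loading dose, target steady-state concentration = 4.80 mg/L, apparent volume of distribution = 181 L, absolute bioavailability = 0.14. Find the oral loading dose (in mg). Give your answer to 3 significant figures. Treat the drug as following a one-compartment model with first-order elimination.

LD = Css × Vd / F = 4.80 × 181 / 0.14 = 6206 mg

6210 mg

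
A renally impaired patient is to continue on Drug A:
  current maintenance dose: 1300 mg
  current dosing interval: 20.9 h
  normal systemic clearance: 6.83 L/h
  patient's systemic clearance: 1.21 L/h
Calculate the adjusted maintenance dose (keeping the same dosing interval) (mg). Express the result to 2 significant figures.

230 mg

To keep the same average steady-state level, dosing rate must scale with clearance.
CL ratio = 1.21 / 6.83 = 0.1772
New dose (same interval) = 1300 × 0.1772 = 230.4 mg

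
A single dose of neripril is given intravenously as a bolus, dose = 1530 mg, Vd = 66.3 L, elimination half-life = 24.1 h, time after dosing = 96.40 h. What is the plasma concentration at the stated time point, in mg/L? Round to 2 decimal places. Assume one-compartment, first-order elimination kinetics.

1.44 mg/L

C₀ = Dose / Vd = 1530 / 66.3 = 23.08 mg/L
k = ln2 / t½ = 0.693147 / 24.1 = 0.02876 h⁻¹
t / t½ = 96.40 / 24.1 = 4 half-lives
C = C₀ × (1/2)^4 = 23.08 × 0.06250 = 1.443 mg/L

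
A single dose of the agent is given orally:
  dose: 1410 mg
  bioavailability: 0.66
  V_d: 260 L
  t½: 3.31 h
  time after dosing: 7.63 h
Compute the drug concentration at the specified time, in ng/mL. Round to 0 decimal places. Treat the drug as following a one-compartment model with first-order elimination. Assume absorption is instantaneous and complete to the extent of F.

724 ng/mL

Amount reaching circulation = F × Dose = 0.66 × 1410 = 930.6 mg
C₀ = F·Dose / Vd = 930.6 / 260 = 3.579 mg/L
k = ln2 / t½ = 0.693147 / 3.31 = 0.2094 h⁻¹
C = C₀ · e^(−k·t) = 3.579 × e^(−0.2094 × 7.63)
  = 3.579 × 0.2024 = 0.7244 mg/L
Convert: 0.7244 mg/L × 1000 = 724.4 ng/mL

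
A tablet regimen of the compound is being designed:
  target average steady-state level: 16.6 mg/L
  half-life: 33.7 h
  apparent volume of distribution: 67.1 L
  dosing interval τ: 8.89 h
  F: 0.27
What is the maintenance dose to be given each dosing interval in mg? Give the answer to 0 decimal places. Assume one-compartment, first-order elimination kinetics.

k = ln2 / t½ = 0.693147 / 33.7 = 0.02057 h⁻¹
CL = k × Vd = 0.02057 × 67.1 = 1.380 L/h
At steady state, F × (Dose/τ) = Css × CL.
Dose = Css × CL × τ / F = 16.6 × 1.380 × 8.89 / 0.27 = 754.3 mg

754 mg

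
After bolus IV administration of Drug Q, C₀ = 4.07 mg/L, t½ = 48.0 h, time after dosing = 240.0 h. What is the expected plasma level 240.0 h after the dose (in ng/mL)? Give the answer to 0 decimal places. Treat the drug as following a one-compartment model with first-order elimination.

k = ln2 / t½ = 0.693147 / 48.0 = 0.01444 h⁻¹
t / t½ = 240.0 / 48.0 = 5 half-lives
C = C₀ × (1/2)^5 = 4.070 × 0.03125 = 0.1272 mg/L
Convert: 0.1272 mg/L × 1000 = 127.2 ng/mL

127 ng/mL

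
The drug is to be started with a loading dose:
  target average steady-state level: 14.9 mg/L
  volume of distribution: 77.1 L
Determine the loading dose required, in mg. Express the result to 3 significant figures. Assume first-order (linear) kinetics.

1150 mg

LD = Css × Vd = 14.9 × 77.1 = 1149 mg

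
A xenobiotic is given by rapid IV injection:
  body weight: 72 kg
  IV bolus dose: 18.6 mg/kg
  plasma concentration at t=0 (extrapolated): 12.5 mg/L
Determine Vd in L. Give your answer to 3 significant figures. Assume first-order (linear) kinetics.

107 L

Dose = 18.6 × 72 = 1339 mg
Vd = Dose / C₀ = 1339 / 12.5 = 107.1 L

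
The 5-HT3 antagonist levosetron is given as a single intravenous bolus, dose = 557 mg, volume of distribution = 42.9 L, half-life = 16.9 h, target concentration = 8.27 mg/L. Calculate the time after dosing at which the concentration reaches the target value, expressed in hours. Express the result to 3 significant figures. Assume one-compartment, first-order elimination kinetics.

11.0 h

C₀ = Dose / Vd = 557.0 / 42.9 = 12.98 mg/L
k = ln2 / t½ = 0.693147 / 16.9 = 0.04101 h⁻¹
t = ln(C₀ / C) / k = ln(12.98 / 8.27) / 0.04101
  = ln(1.570) / 0.04101 = 0.4511 / 0.04101 = 11.00 h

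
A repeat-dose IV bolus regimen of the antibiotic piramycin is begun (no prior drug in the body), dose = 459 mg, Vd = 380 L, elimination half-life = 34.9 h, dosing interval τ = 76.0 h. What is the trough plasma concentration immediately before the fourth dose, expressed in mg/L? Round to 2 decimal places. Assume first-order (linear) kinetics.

0.34 mg/L

C₀ per dose = Dose / Vd = 459 / 380 = 1.208 mg/L
k = ln2 / t½ = 0.693147 / 34.9 = 0.01986 h⁻¹
Fraction remaining after one interval: r = e^(−kτ) = e^(−0.01986 × 76.0) = 0.2211
Before dose 4, 3 doses have been given (aged 1τ, 2τ, 3τ).
C_trough = C₀ × (r + r² + … + r^3) = C₀ × r(1−r^3)/(1−r)
        = 1.208 × 0.2211 × (1 − 0.01081) / (1 − 0.2211) = 0.3392 mg/L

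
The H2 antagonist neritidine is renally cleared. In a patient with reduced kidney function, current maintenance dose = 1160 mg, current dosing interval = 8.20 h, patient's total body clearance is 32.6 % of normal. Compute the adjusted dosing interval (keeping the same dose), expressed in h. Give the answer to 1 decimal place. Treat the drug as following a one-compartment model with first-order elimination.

To keep the same average steady-state level, dosing rate must scale with clearance.
CL ratio = 32.6 / 100 = 0.3260
New interval (same dose) = 8.20 / 0.3260 = 25.15 h

25.2 h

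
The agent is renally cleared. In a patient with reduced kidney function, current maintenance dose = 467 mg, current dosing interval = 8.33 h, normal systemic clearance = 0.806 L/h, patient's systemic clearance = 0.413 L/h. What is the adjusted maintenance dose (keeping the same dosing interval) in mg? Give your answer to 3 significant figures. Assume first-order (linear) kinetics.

To keep the same average steady-state level, dosing rate must scale with clearance.
CL ratio = 0.413 / 0.806 = 0.5124
New dose (same interval) = 467 × 0.5124 = 239.3 mg

239 mg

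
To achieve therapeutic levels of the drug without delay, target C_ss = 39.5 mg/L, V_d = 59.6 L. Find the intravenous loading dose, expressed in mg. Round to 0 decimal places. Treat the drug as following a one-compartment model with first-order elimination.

LD = Css × Vd = 39.5 × 59.6 = 2354 mg

2354 mg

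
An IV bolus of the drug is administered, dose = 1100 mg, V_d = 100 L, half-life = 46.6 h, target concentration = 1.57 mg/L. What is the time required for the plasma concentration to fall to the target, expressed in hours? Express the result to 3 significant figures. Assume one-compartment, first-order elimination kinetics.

131 h

C₀ = Dose / Vd = 1100 / 100 = 11.00 mg/L
k = ln2 / t½ = 0.693147 / 46.6 = 0.01487 h⁻¹
t = ln(C₀ / C) / k = ln(11.00 / 1.57) / 0.01487
  = ln(7.006) / 0.01487 = 1.947 / 0.01487 = 130.9 h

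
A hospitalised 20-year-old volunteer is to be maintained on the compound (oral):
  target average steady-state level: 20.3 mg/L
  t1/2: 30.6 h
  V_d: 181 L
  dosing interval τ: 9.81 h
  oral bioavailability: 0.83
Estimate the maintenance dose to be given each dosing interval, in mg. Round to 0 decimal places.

984 mg

k = ln2 / t½ = 0.693147 / 30.6 = 0.02265 h⁻¹
CL = k × Vd = 0.02265 × 181 = 4.100 L/h
At steady state, F × (Dose/τ) = Css × CL.
Dose = Css × CL × τ / F = 20.3 × 4.100 × 9.81 / 0.83 = 983.7 mg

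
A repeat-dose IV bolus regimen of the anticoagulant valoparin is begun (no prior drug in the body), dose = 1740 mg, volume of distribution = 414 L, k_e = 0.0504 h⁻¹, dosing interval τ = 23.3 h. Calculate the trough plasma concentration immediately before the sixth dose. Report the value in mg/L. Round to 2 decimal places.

C₀ per dose = Dose / Vd = 1740 / 414 = 4.203 mg/L
Fraction remaining after one interval: r = e^(−kτ) = e^(−0.05040 × 23.3) = 0.3090
Before dose 6, 5 doses have been given (aged 1τ, 2τ, 3τ, 4τ, 5τ).
C_trough = C₀ × (r + r² + … + r^5) = C₀ × r(1−r^5)/(1−r)
        = 4.203 × 0.3090 × (1 − 0.002817) / (1 − 0.3090) = 1.874 mg/L

1.87 mg/L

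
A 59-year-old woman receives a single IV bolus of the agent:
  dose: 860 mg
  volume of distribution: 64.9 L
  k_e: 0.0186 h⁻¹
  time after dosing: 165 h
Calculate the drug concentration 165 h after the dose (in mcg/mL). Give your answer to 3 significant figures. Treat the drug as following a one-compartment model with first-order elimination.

C₀ = Dose / Vd = 860.0 / 64.9 = 13.25 mg/L
C = C₀ · e^(−k·t) = 13.25 × e^(−0.01860 × 165)
  = 13.25 × 0.04647 = 0.6157 mg/L
(0.6157 mg/L = 0.6157 mcg/mL)

0.616 mcg/mL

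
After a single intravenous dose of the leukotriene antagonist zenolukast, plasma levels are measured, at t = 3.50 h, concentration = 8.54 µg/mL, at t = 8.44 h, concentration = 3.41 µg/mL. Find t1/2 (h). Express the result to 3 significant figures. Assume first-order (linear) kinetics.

3.73 h

k = ln(C₁/C₂) / (t₂ − t₁) = ln(8.54/3.41) / (8.44 − 3.50)
  = 0.9180 / 4.940 = 0.1858 h⁻¹
t½ = ln2 / k = 0.693147 / 0.1858 = 3.731 h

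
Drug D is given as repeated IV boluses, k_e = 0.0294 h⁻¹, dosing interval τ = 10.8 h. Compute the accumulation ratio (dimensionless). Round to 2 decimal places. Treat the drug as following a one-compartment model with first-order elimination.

3.68

e^(−kτ) = e^(−0.02940 × 10.8) = 0.7280
Accumulation ratio R = 1 / (1 − e^(−kτ)) = 1 / (1 − 0.7280) = 3.676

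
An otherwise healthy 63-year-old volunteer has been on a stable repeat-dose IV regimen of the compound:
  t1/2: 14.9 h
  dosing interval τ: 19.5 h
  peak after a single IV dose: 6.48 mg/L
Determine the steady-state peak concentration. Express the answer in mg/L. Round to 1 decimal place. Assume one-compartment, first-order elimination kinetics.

10.9 mg/L

k = ln2 / t½ = 0.693147 / 14.9 = 0.04652 h⁻¹
e^(−kτ) = e^(−0.04652 × 19.5) = 0.4037
Accumulation ratio R = 1 / (1 − e^(−kτ)) = 1 / (1 − 0.4037) = 1.677
Steady-state peak = C₀ × R = 6.48 × 1.677 = 10.87 mg/L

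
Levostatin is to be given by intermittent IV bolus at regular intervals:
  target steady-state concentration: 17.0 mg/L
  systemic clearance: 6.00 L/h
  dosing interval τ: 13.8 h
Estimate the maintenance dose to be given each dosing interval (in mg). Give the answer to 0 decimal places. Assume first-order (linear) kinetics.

At steady state, Dose/τ = Css × CL.
Dose = Css × CL × τ = 17.0 × 6.000 × 13.8 = 1408 mg

1408 mg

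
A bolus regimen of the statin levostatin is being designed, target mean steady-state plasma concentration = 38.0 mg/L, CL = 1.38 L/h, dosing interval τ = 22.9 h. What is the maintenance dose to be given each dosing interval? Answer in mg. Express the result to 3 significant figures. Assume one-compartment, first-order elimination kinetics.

1200 mg

At steady state, Dose/τ = Css × CL.
Dose = Css × CL × τ = 38.0 × 1.380 × 22.9 = 1201 mg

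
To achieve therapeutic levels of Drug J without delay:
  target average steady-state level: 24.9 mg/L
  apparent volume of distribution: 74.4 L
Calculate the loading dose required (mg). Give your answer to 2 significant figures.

1900 mg

LD = Css × Vd = 24.9 × 74.4 = 1853 mg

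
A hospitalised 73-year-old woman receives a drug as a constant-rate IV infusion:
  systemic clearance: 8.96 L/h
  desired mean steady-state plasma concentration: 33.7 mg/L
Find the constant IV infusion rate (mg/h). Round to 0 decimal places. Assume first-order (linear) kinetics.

302 mg/h

At steady state, infusion rate R₀ = Css × CL = 33.7 × 8.960 = 302.0 mg/h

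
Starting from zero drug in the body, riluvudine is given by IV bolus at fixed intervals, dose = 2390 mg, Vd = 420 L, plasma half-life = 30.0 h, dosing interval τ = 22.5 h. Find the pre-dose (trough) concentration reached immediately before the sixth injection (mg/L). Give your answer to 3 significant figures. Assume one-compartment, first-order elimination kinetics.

7.73 mg/L

C₀ per dose = Dose / Vd = 2390 / 420 = 5.690 mg/L
k = ln2 / t½ = 0.693147 / 30.0 = 0.02310 h⁻¹
Fraction remaining after one interval: r = e^(−kτ) = e^(−0.02310 × 22.5) = 0.5947
Before dose 6, 5 doses have been given (aged 1τ, 2τ, 3τ, 4τ, 5τ).
C_trough = C₀ × (r + r² + … + r^5) = C₀ × r(1−r^5)/(1−r)
        = 5.690 × 0.5947 × (1 − 0.07439) / (1 − 0.5947) = 7.728 mg/L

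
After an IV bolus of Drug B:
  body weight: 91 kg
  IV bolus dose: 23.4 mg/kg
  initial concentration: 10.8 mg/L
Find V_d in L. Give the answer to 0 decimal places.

Dose = 23.4 × 91 = 2129 mg
Vd = Dose / C₀ = 2129 / 10.8 = 197.1 L

197 L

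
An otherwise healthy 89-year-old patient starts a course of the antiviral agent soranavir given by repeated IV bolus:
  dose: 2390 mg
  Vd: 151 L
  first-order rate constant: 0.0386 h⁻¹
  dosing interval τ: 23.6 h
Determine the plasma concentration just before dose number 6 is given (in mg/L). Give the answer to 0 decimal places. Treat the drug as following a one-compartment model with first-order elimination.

C₀ per dose = Dose / Vd = 2390 / 151 = 15.83 mg/L
Fraction remaining after one interval: r = e^(−kτ) = e^(−0.03860 × 23.6) = 0.4021
Before dose 6, 5 doses have been given (aged 1τ, 2τ, 3τ, 4τ, 5τ).
C_trough = C₀ × (r + r² + … + r^5) = C₀ × r(1−r^5)/(1−r)
        = 15.83 × 0.4021 × (1 − 0.01051) / (1 − 0.4021) = 10.53 mg/L

11 mg/L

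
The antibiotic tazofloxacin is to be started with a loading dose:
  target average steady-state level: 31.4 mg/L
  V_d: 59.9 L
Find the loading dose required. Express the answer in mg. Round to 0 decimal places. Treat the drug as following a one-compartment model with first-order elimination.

LD = Css × Vd = 31.4 × 59.9 = 1881 mg

1881 mg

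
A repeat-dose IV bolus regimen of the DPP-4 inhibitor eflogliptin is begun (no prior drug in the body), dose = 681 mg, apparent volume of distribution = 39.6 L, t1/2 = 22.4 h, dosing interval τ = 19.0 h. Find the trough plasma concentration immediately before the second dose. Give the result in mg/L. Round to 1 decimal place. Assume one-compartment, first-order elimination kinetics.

9.6 mg/L

C₀ per dose = Dose / Vd = 681 / 39.6 = 17.20 mg/L
k = ln2 / t½ = 0.693147 / 22.4 = 0.03094 h⁻¹
Fraction remaining after one interval: r = e^(−kτ) = e^(−0.03094 × 19.0) = 0.5555
Before dose 2, 1 dose has been given (aged 1τ).
C_trough = C₀ × r = 17.20 × 0.5555 = 9.555 mg/L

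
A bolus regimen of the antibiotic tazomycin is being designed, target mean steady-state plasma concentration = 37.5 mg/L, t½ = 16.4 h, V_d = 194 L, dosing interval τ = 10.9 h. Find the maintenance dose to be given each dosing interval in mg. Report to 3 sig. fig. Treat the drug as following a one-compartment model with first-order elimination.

3350 mg

k = ln2 / t½ = 0.693147 / 16.4 = 0.04227 h⁻¹
CL = k × Vd = 0.04227 × 194 = 8.200 L/h
At steady state, Dose/τ = Css × CL.
Dose = Css × CL × τ = 37.5 × 8.200 × 10.9 = 3352 mg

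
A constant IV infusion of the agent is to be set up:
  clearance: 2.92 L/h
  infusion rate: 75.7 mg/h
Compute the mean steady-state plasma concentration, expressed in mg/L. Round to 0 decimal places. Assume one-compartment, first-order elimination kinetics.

26 mg/L

At steady state Css = R₀ / CL = 75.7 / 2.920 = 25.92 mg/L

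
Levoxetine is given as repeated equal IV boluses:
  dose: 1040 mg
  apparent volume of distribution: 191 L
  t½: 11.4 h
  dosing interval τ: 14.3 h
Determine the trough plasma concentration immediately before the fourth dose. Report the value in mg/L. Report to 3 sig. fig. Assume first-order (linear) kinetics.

3.64 mg/L

C₀ per dose = Dose / Vd = 1040 / 191 = 5.445 mg/L
k = ln2 / t½ = 0.693147 / 11.4 = 0.06080 h⁻¹
Fraction remaining after one interval: r = e^(−kτ) = e^(−0.06080 × 14.3) = 0.4192
Before dose 4, 3 doses have been given (aged 1τ, 2τ, 3τ).
C_trough = C₀ × (r + r² + … + r^3) = C₀ × r(1−r^3)/(1−r)
        = 5.445 × 0.4192 × (1 − 0.07367) / (1 − 0.4192) = 3.640 mg/L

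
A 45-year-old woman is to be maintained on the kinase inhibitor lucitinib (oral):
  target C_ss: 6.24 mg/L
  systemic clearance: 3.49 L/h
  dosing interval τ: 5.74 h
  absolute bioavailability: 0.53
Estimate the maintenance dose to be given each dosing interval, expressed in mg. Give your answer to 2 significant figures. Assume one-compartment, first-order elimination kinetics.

At steady state, F × (Dose/τ) = Css × CL.
Dose = Css × CL × τ / F = 6.24 × 3.490 × 5.74 / 0.53 = 235.9 mg

240 mg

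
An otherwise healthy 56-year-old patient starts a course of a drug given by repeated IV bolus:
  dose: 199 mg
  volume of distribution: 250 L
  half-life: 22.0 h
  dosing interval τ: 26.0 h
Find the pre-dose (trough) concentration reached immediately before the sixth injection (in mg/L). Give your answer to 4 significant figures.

C₀ per dose = Dose / Vd = 199 / 250 = 0.7960 mg/L
k = ln2 / t½ = 0.693147 / 22.0 = 0.03151 h⁻¹
Fraction remaining after one interval: r = e^(−kτ) = e^(−0.03151 × 26.0) = 0.4408
Before dose 6, 5 doses have been given (aged 1τ, 2τ, 3τ, 4τ, 5τ).
C_trough = C₀ × (r + r² + … + r^5) = C₀ × r(1−r^5)/(1−r)
        = 0.7960 × 0.4408 × (1 − 0.01664) / (1 − 0.4408) = 0.6170 mg/L

0.6170 mg/L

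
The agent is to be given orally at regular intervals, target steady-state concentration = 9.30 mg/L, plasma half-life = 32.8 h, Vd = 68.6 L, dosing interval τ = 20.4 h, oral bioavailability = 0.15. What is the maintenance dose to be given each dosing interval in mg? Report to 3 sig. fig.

1830 mg

k = ln2 / t½ = 0.693147 / 32.8 = 0.02113 h⁻¹
CL = k × Vd = 0.02113 × 68.6 = 1.450 L/h
At steady state, F × (Dose/τ) = Css × CL.
Dose = Css × CL × τ / F = 9.30 × 1.450 × 20.4 / 0.15 = 1834 mg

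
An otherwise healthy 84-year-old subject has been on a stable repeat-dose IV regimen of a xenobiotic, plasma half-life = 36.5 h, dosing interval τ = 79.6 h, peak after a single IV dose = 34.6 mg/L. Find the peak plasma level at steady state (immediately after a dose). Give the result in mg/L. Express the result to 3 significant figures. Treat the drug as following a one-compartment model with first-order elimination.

k = ln2 / t½ = 0.693147 / 36.5 = 0.01899 h⁻¹
e^(−kτ) = e^(−0.01899 × 79.6) = 0.2206
Accumulation ratio R = 1 / (1 − e^(−kτ)) = 1 / (1 − 0.2206) = 1.283
Steady-state peak = C₀ × R = 34.6 × 1.283 = 44.39 mg/L

44.4 mg/L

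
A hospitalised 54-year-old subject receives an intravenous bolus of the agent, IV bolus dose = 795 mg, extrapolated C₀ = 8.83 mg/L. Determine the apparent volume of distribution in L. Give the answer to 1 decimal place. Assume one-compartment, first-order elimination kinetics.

90.0 L

Vd = Dose / C₀ = 795.0 / 8.83 = 90.03 L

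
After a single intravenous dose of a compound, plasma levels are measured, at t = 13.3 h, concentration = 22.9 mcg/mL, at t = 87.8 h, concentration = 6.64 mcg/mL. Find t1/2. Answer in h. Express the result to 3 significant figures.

41.7 h

k = ln(C₁/C₂) / (t₂ − t₁) = ln(22.9/6.64) / (87.8 − 13.3)
  = 1.238 / 74.50 = 0.01662 h⁻¹
t½ = ln2 / k = 0.693147 / 0.01662 = 41.71 h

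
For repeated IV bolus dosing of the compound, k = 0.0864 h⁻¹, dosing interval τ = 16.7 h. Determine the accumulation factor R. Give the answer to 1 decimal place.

1.3

e^(−kτ) = e^(−0.08640 × 16.7) = 0.2362
Accumulation ratio R = 1 / (1 − e^(−kτ)) = 1 / (1 − 0.2362) = 1.309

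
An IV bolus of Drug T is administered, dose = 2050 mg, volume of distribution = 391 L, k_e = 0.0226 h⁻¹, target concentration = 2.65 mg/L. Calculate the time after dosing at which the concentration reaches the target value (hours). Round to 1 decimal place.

30.2 h

C₀ = Dose / Vd = 2050 / 391 = 5.243 mg/L
t = ln(C₀ / C) / k = ln(5.243 / 2.65) / 0.02260
  = ln(1.978) / 0.02260 = 0.6821 / 0.02260 = 30.18 h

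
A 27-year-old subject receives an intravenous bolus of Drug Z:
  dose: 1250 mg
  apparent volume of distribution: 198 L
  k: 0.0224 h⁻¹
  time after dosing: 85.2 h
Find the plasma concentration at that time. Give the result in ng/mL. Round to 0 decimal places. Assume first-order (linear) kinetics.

936 ng/mL

C₀ = Dose / Vd = 1250 / 198 = 6.313 mg/L
C = C₀ · e^(−k·t) = 6.313 × e^(−0.02240 × 85.2)
  = 6.313 × 0.1483 = 0.9362 mg/L
Convert: 0.9362 mg/L × 1000 = 936.2 ng/mL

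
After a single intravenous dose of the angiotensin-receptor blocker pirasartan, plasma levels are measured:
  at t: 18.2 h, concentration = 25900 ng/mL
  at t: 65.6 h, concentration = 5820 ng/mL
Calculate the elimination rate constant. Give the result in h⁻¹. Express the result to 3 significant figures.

k = ln(C₁/C₂) / (t₂ − t₁) = ln(25900/5820) / (65.6 − 18.2)
  = 1.493 / 47.40 = 0.03150 h⁻¹

0.0315 h⁻¹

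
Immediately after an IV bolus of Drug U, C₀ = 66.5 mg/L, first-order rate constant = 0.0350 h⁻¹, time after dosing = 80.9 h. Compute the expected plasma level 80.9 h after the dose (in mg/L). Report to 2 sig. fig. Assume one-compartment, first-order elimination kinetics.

3.9 mg/L

C = C₀ · e^(−k·t) = 66.50 × e^(−0.03500 × 80.9)
  = 66.50 × 0.05892 = 3.918 mg/L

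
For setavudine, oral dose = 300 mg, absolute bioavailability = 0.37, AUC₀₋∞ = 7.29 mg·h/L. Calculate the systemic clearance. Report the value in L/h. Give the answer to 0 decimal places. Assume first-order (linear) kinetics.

15 L/h

CL = F·Dose / AUC = 0.37 × 300 / 7.29 = 15.23 L/h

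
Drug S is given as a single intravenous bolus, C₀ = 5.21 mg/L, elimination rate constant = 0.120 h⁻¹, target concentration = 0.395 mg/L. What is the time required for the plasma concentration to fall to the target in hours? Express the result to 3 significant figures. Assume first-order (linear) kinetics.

21.5 h

t = ln(C₀ / C) / k = ln(5.210 / 0.395) / 0.1200
  = ln(13.19) / 0.1200 = 2.579 / 0.1200 = 21.49 h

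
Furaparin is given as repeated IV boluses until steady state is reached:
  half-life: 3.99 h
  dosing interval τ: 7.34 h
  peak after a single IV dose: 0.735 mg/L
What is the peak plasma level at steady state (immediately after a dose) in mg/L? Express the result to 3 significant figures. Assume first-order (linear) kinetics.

k = ln2 / t½ = 0.693147 / 3.99 = 0.1737 h⁻¹
e^(−kτ) = e^(−0.1737 × 7.34) = 0.2794
Accumulation ratio R = 1 / (1 − e^(−kτ)) = 1 / (1 − 0.2794) = 1.388
Steady-state peak = C₀ × R = 0.735 × 1.388 = 1.020 mg/L

1.02 mg/L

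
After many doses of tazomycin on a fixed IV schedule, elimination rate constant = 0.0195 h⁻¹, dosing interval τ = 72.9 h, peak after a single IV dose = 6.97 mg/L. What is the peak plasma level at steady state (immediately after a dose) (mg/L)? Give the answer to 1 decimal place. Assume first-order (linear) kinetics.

e^(−kτ) = e^(−0.01950 × 72.9) = 0.2413
Accumulation ratio R = 1 / (1 − e^(−kτ)) = 1 / (1 − 0.2413) = 1.318
Steady-state peak = C₀ × R = 6.97 × 1.318 = 9.186 mg/L

9.2 mg/L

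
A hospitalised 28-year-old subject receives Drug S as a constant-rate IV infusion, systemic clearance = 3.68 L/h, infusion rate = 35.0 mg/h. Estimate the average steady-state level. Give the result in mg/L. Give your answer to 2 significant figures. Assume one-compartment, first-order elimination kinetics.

At steady state Css = R₀ / CL = 35.0 / 3.680 = 9.511 mg/L

9.5 mg/L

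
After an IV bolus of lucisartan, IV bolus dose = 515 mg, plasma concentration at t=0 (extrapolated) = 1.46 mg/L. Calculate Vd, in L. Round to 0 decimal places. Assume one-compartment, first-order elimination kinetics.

Vd = Dose / C₀ = 515.0 / 1.46 = 352.7 L

353 L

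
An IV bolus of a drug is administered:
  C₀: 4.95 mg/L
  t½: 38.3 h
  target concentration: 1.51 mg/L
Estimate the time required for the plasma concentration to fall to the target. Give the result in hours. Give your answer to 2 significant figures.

k = ln2 / t½ = 0.693147 / 38.3 = 0.01810 h⁻¹
t = ln(C₀ / C) / k = ln(4.950 / 1.51) / 0.01810
  = ln(3.278) / 0.01810 = 1.187 / 0.01810 = 65.58 h

66 h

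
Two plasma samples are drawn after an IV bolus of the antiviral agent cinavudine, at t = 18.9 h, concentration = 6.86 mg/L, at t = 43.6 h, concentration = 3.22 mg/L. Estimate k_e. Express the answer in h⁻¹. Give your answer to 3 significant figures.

0.0306 h⁻¹

k = ln(C₁/C₂) / (t₂ − t₁) = ln(6.86/3.22) / (43.6 − 18.9)
  = 0.7563 / 24.70 = 0.03062 h⁻¹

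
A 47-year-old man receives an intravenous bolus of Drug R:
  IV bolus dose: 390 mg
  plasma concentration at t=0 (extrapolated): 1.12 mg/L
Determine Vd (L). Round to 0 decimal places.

348 L

Vd = Dose / C₀ = 390.0 / 1.12 = 348.2 L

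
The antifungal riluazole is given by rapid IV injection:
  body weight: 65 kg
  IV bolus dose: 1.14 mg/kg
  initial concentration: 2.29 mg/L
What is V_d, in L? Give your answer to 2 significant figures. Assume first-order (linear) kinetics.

32 L

Dose = 1.14 × 65 = 74.10 mg
Vd = Dose / C₀ = 74.10 / 2.29 = 32.36 L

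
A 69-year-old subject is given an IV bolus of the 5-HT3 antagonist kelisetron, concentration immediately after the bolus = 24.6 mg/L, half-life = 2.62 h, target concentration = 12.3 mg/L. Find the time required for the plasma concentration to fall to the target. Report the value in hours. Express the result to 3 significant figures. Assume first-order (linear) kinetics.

k = ln2 / t½ = 0.693147 / 2.62 = 0.2646 h⁻¹
t = ln(C₀ / C) / k = ln(24.60 / 12.3) / 0.2646
  = ln(2.000) / 0.2646 = 0.6931 / 0.2646 = 2.619 h

2.62 h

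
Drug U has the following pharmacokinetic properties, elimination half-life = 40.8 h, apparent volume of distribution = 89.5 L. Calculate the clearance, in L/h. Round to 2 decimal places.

k = ln2 / t½ = 0.693147 / 40.8 = 0.01699 h⁻¹
CL = k × Vd = 0.01699 × 89.5 = 1.521 L/h

1.52 L/h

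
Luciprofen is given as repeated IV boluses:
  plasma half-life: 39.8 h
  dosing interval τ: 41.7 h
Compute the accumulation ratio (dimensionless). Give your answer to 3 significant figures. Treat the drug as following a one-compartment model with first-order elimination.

1.94

k = ln2 / t½ = 0.693147 / 39.8 = 0.01742 h⁻¹
e^(−kτ) = e^(−0.01742 × 41.7) = 0.4836
Accumulation ratio R = 1 / (1 − e^(−kτ)) = 1 / (1 − 0.4836) = 1.936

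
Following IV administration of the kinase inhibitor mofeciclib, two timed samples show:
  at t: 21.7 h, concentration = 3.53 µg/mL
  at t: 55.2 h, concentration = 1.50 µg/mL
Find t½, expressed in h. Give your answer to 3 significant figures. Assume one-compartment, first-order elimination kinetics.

k = ln(C₁/C₂) / (t₂ − t₁) = ln(3.53/1.50) / (55.2 − 21.7)
  = 0.8558 / 33.50 = 0.02555 h⁻¹
t½ = ln2 / k = 0.693147 / 0.02555 = 27.13 h

27.1 h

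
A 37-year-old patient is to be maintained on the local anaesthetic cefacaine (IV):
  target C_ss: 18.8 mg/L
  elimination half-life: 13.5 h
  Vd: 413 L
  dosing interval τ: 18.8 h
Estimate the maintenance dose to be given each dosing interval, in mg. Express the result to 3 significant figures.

7490 mg

k = ln2 / t½ = 0.693147 / 13.5 = 0.05134 h⁻¹
CL = k × Vd = 0.05134 × 413 = 21.20 L/h
At steady state, Dose/τ = Css × CL.
Dose = Css × CL × τ = 18.8 × 21.20 × 18.8 = 7493 mg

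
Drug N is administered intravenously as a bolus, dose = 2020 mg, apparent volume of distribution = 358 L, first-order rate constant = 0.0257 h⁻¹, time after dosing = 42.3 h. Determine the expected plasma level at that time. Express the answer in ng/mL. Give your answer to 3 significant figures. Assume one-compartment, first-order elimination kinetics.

1900 ng/mL

C₀ = Dose / Vd = 2020 / 358 = 5.642 mg/L
C = C₀ · e^(−k·t) = 5.642 × e^(−0.02570 × 42.3)
  = 5.642 × 0.3372 = 1.902 mg/L
Convert: 1.902 mg/L × 1000 = 1902 ng/mL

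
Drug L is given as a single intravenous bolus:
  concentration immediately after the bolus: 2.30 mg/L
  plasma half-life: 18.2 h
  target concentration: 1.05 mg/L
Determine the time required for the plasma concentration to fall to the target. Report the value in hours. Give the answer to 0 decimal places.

k = ln2 / t½ = 0.693147 / 18.2 = 0.03809 h⁻¹
t = ln(C₀ / C) / k = ln(2.300 / 1.05) / 0.03809
  = ln(2.190) / 0.03809 = 0.7839 / 0.03809 = 20.58 h

21 h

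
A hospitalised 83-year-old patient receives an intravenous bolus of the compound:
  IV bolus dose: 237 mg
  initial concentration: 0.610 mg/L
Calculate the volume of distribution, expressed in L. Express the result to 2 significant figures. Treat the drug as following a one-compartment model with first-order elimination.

Vd = Dose / C₀ = 237.0 / 0.610 = 388.5 L

390 L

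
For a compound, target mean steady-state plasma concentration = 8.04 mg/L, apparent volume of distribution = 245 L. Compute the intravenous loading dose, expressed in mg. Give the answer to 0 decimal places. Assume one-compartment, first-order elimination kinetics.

1970 mg

LD = Css × Vd = 8.04 × 245 = 1970 mg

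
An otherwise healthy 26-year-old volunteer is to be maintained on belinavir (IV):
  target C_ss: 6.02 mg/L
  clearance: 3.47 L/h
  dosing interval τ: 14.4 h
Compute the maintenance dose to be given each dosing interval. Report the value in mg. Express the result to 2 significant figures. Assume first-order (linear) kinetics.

300 mg

At steady state, Dose/τ = Css × CL.
Dose = Css × CL × τ = 6.02 × 3.470 × 14.4 = 300.8 mg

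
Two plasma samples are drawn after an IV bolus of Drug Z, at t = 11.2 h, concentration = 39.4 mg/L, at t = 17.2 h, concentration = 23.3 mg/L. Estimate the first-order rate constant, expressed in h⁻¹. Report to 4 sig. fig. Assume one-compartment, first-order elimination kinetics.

k = ln(C₁/C₂) / (t₂ − t₁) = ln(39.4/23.3) / (17.2 − 11.2)
  = 0.5253 / 6.000 = 0.08755 h⁻¹

0.08755 h⁻¹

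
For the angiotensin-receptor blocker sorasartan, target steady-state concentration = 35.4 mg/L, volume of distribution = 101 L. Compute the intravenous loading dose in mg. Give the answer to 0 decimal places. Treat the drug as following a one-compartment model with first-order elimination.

3575 mg

LD = Css × Vd = 35.4 × 101 = 3575 mg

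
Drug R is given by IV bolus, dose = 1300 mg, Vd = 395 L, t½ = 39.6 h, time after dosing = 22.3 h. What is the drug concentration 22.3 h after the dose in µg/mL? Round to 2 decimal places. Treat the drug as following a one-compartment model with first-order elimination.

2.23 µg/mL

C₀ = Dose / Vd = 1300 / 395 = 3.291 mg/L
k = ln2 / t½ = 0.693147 / 39.6 = 0.01750 h⁻¹
C = C₀ · e^(−k·t) = 3.291 × e^(−0.01750 × 22.3)
  = 3.291 × 0.6769 = 2.228 mg/L
(2.228 mg/L = 2.228 µg/mL)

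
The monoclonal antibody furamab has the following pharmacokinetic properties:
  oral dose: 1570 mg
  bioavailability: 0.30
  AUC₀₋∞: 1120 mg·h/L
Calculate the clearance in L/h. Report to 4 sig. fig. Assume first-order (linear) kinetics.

0.4205 L/h

CL = F·Dose / AUC = 0.30 × 1570 / 1120 = 0.4205 L/h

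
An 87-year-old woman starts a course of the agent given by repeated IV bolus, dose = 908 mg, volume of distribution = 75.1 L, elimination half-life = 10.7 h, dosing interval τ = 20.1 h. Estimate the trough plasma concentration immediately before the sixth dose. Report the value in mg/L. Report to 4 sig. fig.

4.510 mg/L

C₀ per dose = Dose / Vd = 908 / 75.1 = 12.09 mg/L
k = ln2 / t½ = 0.693147 / 10.7 = 0.06478 h⁻¹
Fraction remaining after one interval: r = e^(−kτ) = e^(−0.06478 × 20.1) = 0.2720
Before dose 6, 5 doses have been given (aged 1τ, 2τ, 3τ, 4τ, 5τ).
C_trough = C₀ × (r + r² + … + r^5) = C₀ × r(1−r^5)/(1−r)
        = 12.09 × 0.2720 × (1 − 0.001489) / (1 − 0.2720) = 4.510 mg/L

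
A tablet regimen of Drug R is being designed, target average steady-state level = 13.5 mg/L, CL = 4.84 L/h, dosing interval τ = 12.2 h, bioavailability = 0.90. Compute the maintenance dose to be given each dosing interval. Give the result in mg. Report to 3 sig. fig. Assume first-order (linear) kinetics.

886 mg

At steady state, F × (Dose/τ) = Css × CL.
Dose = Css × CL × τ / F = 13.5 × 4.840 × 12.2 / 0.90 = 885.7 mg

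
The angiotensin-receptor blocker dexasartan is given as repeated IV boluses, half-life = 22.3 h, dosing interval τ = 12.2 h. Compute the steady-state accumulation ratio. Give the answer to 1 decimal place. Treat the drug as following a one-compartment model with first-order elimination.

k = ln2 / t½ = 0.693147 / 22.3 = 0.03108 h⁻¹
e^(−kτ) = e^(−0.03108 × 12.2) = 0.6844
Accumulation ratio R = 1 / (1 − e^(−kτ)) = 1 / (1 − 0.6844) = 3.169

3.2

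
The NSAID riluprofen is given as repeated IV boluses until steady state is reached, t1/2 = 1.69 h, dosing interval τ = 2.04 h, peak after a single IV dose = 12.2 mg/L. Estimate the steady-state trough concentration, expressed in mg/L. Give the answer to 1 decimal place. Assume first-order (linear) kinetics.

9.3 mg/L

k = ln2 / t½ = 0.693147 / 1.69 = 0.4101 h⁻¹
e^(−kτ) = e^(−0.4101 × 2.04) = 0.4332
Accumulation ratio R = 1 / (1 − e^(−kτ)) = 1 / (1 − 0.4332) = 1.764
Steady-state trough = C₀ × R × e^(−kτ) = 12.2 × 1.764 × 0.4332 = 9.323 mg/L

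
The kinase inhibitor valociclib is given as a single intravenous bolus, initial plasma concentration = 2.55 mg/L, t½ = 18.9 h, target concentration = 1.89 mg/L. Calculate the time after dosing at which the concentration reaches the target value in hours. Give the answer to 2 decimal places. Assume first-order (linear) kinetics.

k = ln2 / t½ = 0.693147 / 18.9 = 0.03667 h⁻¹
t = ln(C₀ / C) / k = ln(2.550 / 1.89) / 0.03667
  = ln(1.349) / 0.03667 = 0.2994 / 0.03667 = 8.165 h

8.17 h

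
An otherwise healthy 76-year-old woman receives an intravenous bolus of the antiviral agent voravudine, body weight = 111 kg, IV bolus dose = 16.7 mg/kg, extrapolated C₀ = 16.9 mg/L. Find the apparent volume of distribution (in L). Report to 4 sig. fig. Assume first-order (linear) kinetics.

109.7 L

Dose = 16.7 × 111 = 1854 mg
Vd = Dose / C₀ = 1854 / 16.9 = 109.7 L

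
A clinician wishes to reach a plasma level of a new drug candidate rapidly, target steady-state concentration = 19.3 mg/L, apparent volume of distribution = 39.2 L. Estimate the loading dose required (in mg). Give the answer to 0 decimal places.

LD = Css × Vd = 19.3 × 39.2 = 756.6 mg

757 mg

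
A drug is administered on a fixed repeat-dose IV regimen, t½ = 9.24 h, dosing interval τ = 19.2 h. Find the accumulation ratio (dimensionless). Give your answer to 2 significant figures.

1.3

k = ln2 / t½ = 0.693147 / 9.24 = 0.07502 h⁻¹
e^(−kτ) = e^(−0.07502 × 19.2) = 0.2368
Accumulation ratio R = 1 / (1 − e^(−kτ)) = 1 / (1 − 0.2368) = 1.310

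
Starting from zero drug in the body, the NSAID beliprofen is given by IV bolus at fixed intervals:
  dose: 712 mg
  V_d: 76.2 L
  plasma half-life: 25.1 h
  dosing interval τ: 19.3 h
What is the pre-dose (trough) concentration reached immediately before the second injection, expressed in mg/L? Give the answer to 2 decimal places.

C₀ per dose = Dose / Vd = 712 / 76.2 = 9.344 mg/L
k = ln2 / t½ = 0.693147 / 25.1 = 0.02762 h⁻¹
Fraction remaining after one interval: r = e^(−kτ) = e^(−0.02762 × 19.3) = 0.5868
Before dose 2, 1 dose has been given (aged 1τ).
C_trough = C₀ × r = 9.344 × 0.5868 = 5.483 mg/L

5.48 mg/L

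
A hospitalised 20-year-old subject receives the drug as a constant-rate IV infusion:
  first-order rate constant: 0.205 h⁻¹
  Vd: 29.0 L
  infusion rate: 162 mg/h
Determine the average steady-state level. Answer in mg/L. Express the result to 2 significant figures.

CL = k × Vd = 0.2050 × 29.0 = 5.945 L/h
At steady state Css = R₀ / CL = 162 / 5.945 = 27.25 mg/L

27 mg/L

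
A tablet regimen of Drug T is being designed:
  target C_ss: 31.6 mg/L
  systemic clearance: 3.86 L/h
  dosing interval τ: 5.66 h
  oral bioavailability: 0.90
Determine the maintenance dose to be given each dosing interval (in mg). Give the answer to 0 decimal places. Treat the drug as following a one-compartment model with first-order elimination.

767 mg

At steady state, F × (Dose/τ) = Css × CL.
Dose = Css × CL × τ / F = 31.6 × 3.860 × 5.66 / 0.90 = 767.1 mg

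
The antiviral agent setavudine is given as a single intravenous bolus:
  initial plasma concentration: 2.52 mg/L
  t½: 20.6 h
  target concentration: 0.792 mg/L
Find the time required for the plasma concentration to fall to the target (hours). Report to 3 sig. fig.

34.4 h

k = ln2 / t½ = 0.693147 / 20.6 = 0.03365 h⁻¹
t = ln(C₀ / C) / k = ln(2.520 / 0.792) / 0.03365
  = ln(3.182) / 0.03365 = 1.158 / 0.03365 = 34.41 h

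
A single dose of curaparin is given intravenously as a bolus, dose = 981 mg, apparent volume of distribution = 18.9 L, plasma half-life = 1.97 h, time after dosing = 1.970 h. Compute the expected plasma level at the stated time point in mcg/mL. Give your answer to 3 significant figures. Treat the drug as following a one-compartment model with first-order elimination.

C₀ = Dose / Vd = 981.0 / 18.9 = 51.90 mg/L
k = ln2 / t½ = 0.693147 / 1.97 = 0.3519 h⁻¹
t / t½ = 1.970 / 1.97 = 1 half-lives
C = C₀ × (1/2)^1 = 51.90 × 0.5000 = 25.95 mg/L
(25.95 mg/L = 25.95 mcg/mL)

26.0 mcg/mL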